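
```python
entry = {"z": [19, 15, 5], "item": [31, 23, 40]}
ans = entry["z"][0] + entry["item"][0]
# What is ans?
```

Trace:
`entry = {"z": [19, 15, 5], "item": [31, 23, 40]}` → entry = {'z': [19, 15, 5], 'item': [31, 23, 40]}
`ans = entry["z"][0] + entry["item"][0]` → ans = 50
So ans = 50

Answer: 50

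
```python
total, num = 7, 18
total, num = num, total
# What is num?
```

Trace:
`total, num = 7, 18` → total = 7; num = 18
`total, num = num, total` → total = 18; num = 7
So num = 7

Answer: 7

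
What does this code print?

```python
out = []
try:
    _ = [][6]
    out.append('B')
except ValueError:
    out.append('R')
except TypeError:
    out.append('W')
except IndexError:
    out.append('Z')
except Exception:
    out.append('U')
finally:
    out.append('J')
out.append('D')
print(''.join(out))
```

Execution trace: 'Z' (except IndexError) → 'J' (finally) → 'D' (after the try/except). Output: ZJD

Answer: ZJD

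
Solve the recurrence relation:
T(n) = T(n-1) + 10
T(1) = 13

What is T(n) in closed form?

Unrolling: T(n) = T(1) + 10·(n-1) = 13 + 10(n-1) = 10n + 3.

Answer: T(n) = 10n + 3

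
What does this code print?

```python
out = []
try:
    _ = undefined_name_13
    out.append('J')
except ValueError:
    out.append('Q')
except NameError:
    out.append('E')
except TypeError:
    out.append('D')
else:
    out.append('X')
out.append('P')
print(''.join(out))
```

Execution trace: 'E' (except NameError) → 'P' (after the try/except). Output: EP

Answer: EP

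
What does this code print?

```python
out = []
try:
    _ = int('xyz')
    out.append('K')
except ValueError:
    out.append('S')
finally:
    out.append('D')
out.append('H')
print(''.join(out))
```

Execution trace: 'S' (except ValueError) → 'D' (finally) → 'H' (after the try/except). Output: SDH

Answer: SDH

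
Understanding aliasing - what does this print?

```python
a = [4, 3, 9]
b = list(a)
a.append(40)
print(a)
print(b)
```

Key concept: list() constructor creates copy.
Step by step:
`a = [4, 3, 9]` → a = [4, 3, 9]
`b = list(a)` → b = [4, 3, 9]
`a.append(40)` → a = [4, 3, 9, 40]
`print(a)` → prints [4, 3, 9, 40]
`print(b)` → prints [4, 3, 9]

Answer:
[4, 3, 9, 40]
[4, 3, 9]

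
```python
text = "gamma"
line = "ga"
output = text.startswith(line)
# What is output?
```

Trace:
`text = "gamma"` → text = 'gamma'
`line = "ga"` → line = 'ga'
`output = text.startswith(line)` → output = True
So output = True

Answer: True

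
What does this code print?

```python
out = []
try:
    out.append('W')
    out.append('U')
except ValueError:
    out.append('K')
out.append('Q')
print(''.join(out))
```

Execution trace: 'W' (try body) → 'U' (try body, no exception) → 'Q' (after the try/except). Output: WUQ

Answer: WUQ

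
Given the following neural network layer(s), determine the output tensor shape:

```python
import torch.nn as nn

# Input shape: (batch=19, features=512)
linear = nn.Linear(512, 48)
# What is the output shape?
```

Input: (19, 512) -> Output: (19, 48)

Answer: (19, 48)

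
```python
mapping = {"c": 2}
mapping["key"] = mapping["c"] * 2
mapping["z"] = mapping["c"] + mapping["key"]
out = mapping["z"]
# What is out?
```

Trace:
`mapping = {"c": 2}` → mapping = {'c': 2}
`mapping["key"] = mapping["c"] * 2` → mapping = {'c': 2, 'key': 4}
`mapping["z"] = mapping["c"] + mapping["key"]` → mapping = {'c': 2, 'key': 4, 'z': 6}
`out = mapping["z"]` → out = 6
So out = 6

Answer: 6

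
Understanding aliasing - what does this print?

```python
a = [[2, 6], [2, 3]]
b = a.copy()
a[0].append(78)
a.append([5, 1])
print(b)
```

Key concept: shallow copy with nested lists.
Step by step:
`a = [[2, 6], [2, 3]]` → a = [[2, 6], [2, 3]]
`b = a.copy()` → b = [[2, 6], [2, 3]]
`a[0].append(78)` → a = [[2, 6, 78], [2, 3]]; b = [[2, 6, 78], [2, 3]]
`a.append([5, 1])` → a = [[2, 6, 78], [2, 3], [5, 1]]
`print(b)` → prints [[2, 6, 78], [2, 3]]

Answer: [[2, 6, 78], [2, 3]]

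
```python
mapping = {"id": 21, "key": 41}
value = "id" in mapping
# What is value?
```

Trace:
`mapping = {"id": 21, "key": 41}` → mapping = {'id': 21, 'key': 41}
`value = "id" in mapping` → value = True
So value = True

Answer: True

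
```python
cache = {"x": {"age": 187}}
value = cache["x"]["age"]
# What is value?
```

Trace:
`cache = {"x": {"age": 187}}` → cache = {'x': {'age': 187}}
`value = cache["x"]["age"]` → value = 187
So value = 187

Answer: 187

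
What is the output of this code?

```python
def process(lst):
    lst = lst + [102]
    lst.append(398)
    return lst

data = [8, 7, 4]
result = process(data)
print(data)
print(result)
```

Key concept: rebinding parameter vs mutation.
Step by step:
`data = [8, 7, 4]` → data = [8, 7, 4]
`result = process(data)` → result = [8, 7, 4, 102, 398]
`print(data)` → prints [8, 7, 4]
`print(result)` → prints [8, 7, 4, 102, 398]

Answer:
[8, 7, 4]
[8, 7, 4, 102, 398]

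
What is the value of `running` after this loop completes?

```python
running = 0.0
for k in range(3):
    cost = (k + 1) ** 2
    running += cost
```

Sum of squared losses 1² + 2² + ... + 3²
`running` takes the values: 0.0 → 1.0 → 5.0 → 14.0

Answer: 14.0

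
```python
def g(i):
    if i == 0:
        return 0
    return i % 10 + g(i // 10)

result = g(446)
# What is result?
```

Sum of digits of 446: 6 + 4 + 4 = 14

Answer: 14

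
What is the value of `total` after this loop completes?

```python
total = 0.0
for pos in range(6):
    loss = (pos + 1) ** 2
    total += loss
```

Sum of squared losses 1² + 2² + ... + 6²
`total` takes the values: 0.0 → 1.0 → 5.0 → 14.0 → 30.0 → 55.0 → 91.0

Answer: 91.0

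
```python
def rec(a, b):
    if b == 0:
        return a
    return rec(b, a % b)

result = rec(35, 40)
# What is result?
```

rec(35, 40) -> rec(40, 35) -> rec(35, 5) -> rec(5, 0) -> 5

Answer: 5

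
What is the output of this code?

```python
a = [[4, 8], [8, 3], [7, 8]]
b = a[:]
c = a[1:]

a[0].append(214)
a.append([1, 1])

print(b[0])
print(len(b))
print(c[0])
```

Key concept: slice with nested mutation.
Step by step:
`a = [[4, 8], [8, 3], [7, 8]]` → a = [[4, 8], [8, 3], [7, 8]]
`b = a[:]` → b = [[4, 8], [8, 3], [7, 8]]
`c = a[1:]` → c = [[8, 3], [7, 8]]
`a[0].append(214)` → a = [[4, 8, 214], [8, 3], [7, 8]]; b = [[4, 8, 214], [8, 3], [7, 8]]
`a.append([1, 1])` → a = [[4, 8, 214], [8, 3], [7, 8], [1, 1]]
`print(b[0])` → prints [4, 8, 214]
`print(len(b))` → prints 3
`print(c[0])` → prints [8, 3]

Answer:
[4, 8, 214]
3
[8, 3]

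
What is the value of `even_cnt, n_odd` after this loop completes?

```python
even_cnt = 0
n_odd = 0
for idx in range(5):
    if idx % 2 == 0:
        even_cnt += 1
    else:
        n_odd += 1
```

Count evens and odds in range(5)
`even_cnt, n_odd` takes the values: (0, 0) → (1, 0) → (1, 1) → (2, 1) → (2, 2) → (3, 2)

Answer: 3, 2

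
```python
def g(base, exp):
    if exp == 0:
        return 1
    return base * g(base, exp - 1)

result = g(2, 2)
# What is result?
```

g(2, 2) = 2 * 2 = 4

Answer: 4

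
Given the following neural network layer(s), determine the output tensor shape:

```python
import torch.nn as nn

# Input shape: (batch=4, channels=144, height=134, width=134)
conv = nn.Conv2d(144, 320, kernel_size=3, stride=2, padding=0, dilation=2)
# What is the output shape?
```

Input: (4, 144, 134, 134) -> Output: (4, 320, 65, 65)

Answer: (4, 320, 65, 65)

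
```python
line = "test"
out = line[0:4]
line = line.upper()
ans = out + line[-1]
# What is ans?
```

Trace:
`line = "test"` → line = 'test'
`out = line[0:4]` → out = 'test'
`line = line.upper()` → line = 'TEST'
`ans = out + line[-1]` → ans = 'testT'
So ans = 'testT'

Answer: 'testT'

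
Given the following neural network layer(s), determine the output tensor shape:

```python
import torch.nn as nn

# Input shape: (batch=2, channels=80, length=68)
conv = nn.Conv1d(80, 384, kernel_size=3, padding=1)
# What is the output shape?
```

Input: (2, 80, 68) -> Output: (2, 384, 68)

Answer: (2, 384, 68)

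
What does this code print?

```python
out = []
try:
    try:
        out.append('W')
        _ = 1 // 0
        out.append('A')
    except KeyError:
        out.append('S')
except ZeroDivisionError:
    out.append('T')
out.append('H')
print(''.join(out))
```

Execution trace: 'W' (try body) → 'T' (outer except ZeroDivisionError) → 'H' (after the try/except). Output: WTH

Answer: WTH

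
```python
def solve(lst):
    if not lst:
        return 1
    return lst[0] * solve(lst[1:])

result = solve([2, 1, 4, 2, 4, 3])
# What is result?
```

Product over [2, 1, 4, 2, 4, 3] = 2 * 1 * 4 * 2 * 4 * 3 = 192

Answer: 192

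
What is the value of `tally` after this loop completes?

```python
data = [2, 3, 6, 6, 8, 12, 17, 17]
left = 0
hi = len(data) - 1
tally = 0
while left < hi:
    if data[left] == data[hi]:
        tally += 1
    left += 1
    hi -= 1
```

Count matching pairs from ends
`tally` takes the values: 0

Answer: 0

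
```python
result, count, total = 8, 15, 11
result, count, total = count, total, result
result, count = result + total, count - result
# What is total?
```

Trace:
`result, count, total = 8, 15, 11` → result = 8; count = 15; total = 11
`result, count, total = count, total, result` → result = 15; count = 11; total = 8
`result, count = result + total, count - result` → result = 23; count = -4
So total = 8

Answer: 8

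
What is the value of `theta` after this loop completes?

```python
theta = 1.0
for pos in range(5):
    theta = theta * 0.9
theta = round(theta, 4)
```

Exponential decay: 1.0 * 0.9^5
`theta` takes the values: 1.0 → 0.9 → 0.81 → 0.729 → 0.6561 → 0.59049 → 0.5905

Answer: 0.5905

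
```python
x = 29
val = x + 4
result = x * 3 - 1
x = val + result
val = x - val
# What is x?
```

Trace:
`x = 29` → x = 29
`val = x + 4` → val = 33
`result = x * 3 - 1` → result = 86
`x = val + result` → x = 119
`val = x - val` → val = 86
So x = 119

Answer: 119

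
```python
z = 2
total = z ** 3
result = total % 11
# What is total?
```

Trace:
`z = 2` → z = 2
`total = z ** 3` → total = 8
`result = total % 11` → result = 8
So total = 8

Answer: 8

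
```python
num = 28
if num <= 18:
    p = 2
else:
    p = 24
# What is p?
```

Trace:
`num = 28` → num = 28
`if num <= 18: ...` → num <= 18 is False, take else branch → p = 24
So p = 24

Answer: 24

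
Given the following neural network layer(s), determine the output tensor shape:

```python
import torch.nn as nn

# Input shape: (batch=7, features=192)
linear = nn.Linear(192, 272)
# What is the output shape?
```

Input: (7, 192) -> Output: (7, 272)

Answer: (7, 272)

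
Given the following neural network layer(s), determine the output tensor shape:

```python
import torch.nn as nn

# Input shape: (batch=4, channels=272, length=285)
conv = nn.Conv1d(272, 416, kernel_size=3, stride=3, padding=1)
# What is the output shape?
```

Input: (4, 272, 285) -> Output: (4, 416, 95)

Answer: (4, 416, 95)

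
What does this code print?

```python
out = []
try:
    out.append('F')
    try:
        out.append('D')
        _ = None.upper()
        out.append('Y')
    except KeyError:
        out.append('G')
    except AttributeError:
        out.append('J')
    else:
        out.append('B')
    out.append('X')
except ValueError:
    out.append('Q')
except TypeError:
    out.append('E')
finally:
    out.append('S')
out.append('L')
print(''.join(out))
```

Execution trace: 'F' (try body) → 'D' (inner try body) → 'J' (inner except AttributeError) → 'X' (try body, no exception) → 'S' (finally) → 'L' (after the try/except). Output: FDJXSL

Answer: FDJXSL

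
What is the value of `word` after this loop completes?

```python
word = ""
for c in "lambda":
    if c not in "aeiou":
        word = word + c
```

Remove vowels from 'lambda'
`word` takes the values: "" → "l" → "lm" → "lmb" → "lmbd"

Answer: "lmbd"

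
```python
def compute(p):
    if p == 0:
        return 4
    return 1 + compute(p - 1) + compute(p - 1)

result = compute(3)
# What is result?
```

compute(p) = 1 + 2·compute(p-1), compute(0)=4. Closed form: (4+1)·2^3 - 1 = 39.

Answer: 39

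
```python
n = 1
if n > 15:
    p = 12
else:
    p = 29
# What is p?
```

Trace:
`n = 1` → n = 1
`if n > 15: ...` → n > 15 is False, take else branch → p = 29
So p = 29

Answer: 29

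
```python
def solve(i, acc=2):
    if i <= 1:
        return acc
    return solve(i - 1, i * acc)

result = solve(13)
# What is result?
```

Accumulator trace (n, acc): (13, 2) -> (12, 26) -> (11, 312) -> (10, 3432) -> (9, 34320) -> (8, 308880) -> (7, 2471040) -> (6, 17297280) -> (5, 103783680) -> (4, 518918400) -> (3, 2075673600) -> (2, 6227020800) -> (1, 12454041600) -> return 12454041600

Answer: 12454041600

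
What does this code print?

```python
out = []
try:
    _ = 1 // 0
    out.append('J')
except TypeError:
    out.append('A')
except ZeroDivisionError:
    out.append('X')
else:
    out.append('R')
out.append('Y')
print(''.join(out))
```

Execution trace: 'X' (except ZeroDivisionError) → 'Y' (after the try/except). Output: XY

Answer: XY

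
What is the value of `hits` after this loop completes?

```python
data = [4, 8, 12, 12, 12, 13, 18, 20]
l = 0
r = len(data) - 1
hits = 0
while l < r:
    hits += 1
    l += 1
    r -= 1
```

Iterations until pointers meet (list length 8)
`hits` takes the values: 0 → 1 → 2 → 3 → 4

Answer: 4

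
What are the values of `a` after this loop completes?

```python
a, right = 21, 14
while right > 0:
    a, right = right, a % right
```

GCD of 21 and 14
`a` takes the values: 21 → 14 → 7

Answer: 7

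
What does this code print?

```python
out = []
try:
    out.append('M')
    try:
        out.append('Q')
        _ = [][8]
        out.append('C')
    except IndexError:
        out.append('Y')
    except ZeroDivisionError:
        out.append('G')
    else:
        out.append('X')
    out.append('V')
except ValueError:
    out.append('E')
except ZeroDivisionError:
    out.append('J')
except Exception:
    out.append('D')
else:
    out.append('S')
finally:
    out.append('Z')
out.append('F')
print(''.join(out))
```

Execution trace: 'M' (try body) → 'Q' (inner try body) → 'Y' (inner except IndexError) → 'V' (try body, no exception) → 'S' (else) → 'Z' (finally) → 'F' (after the try/except). Output: MQYVSZF

Answer: MQYVSZF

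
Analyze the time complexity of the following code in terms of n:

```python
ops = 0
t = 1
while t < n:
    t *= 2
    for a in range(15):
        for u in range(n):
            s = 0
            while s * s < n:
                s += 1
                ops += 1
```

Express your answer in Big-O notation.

Each loop level contributes: log n × 1 × n × √n. Multiplying the contributions gives O(n√n log n).

Answer: O(n√n log n)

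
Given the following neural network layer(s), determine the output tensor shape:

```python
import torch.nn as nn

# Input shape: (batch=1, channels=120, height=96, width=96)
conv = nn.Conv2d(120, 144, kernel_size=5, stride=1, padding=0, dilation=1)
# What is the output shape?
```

Input: (1, 120, 96, 96) -> Output: (1, 144, 92, 92)

Answer: (1, 144, 92, 92)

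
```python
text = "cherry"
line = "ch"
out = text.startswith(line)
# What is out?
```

Trace:
`text = "cherry"` → text = 'cherry'
`line = "ch"` → line = 'ch'
`out = text.startswith(line)` → out = True
So out = True

Answer: True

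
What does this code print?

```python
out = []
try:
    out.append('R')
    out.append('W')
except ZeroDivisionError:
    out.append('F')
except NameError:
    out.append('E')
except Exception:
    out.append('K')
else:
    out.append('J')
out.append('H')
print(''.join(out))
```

Execution trace: 'R' (try body) → 'W' (try body, no exception) → 'J' (else) → 'H' (after the try/except). Output: RWJH

Answer: RWJH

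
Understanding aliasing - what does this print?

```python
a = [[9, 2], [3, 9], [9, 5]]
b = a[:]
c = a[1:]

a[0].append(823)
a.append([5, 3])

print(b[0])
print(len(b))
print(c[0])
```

Key concept: slice with nested mutation.
Step by step:
`a = [[9, 2], [3, 9], [9, 5]]` → a = [[9, 2], [3, 9], [9, 5]]
`b = a[:]` → b = [[9, 2], [3, 9], [9, 5]]
`c = a[1:]` → c = [[3, 9], [9, 5]]
`a[0].append(823)` → a = [[9, 2, 823], [3, 9], [9, 5]]; b = [[9, 2, 823], [3, 9], [9, 5]]
`a.append([5, 3])` → a = [[9, 2, 823], [3, 9], [9, 5], [5, 3]]
`print(b[0])` → prints [9, 2, 823]
`print(len(b))` → prints 3
`print(c[0])` → prints [3, 9]

Answer:
[9, 2, 823]
3
[3, 9]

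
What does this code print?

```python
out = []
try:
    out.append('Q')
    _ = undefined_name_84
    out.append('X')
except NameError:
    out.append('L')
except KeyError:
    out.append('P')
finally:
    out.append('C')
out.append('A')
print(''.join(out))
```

Execution trace: 'Q' (try body) → 'L' (except NameError) → 'C' (finally) → 'A' (after the try/except). Output: QLCA

Answer: QLCA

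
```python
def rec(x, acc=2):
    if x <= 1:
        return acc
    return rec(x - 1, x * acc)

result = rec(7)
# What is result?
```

Accumulator trace (n, acc): (7, 2) -> (6, 14) -> (5, 84) -> (4, 420) -> (3, 1680) -> (2, 5040) -> (1, 10080) -> return 10080

Answer: 10080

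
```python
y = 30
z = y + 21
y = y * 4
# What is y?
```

Trace:
`y = 30` → y = 30
`z = y + 21` → z = 51
`y = y * 4` → y = 120
So y = 120

Answer: 120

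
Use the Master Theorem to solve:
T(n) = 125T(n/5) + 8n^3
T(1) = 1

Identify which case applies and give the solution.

a=125, b=5, f(n)=8n^3. log_5(125) = 3. Since c=3 = 3, Case 2 applies: T(n) = Θ(n^log_b(a) · log n) = O(n^3 log n).

Answer: O(n^3 log n) - Case 2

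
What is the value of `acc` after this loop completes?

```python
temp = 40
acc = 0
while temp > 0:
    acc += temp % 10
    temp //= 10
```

Sum digits of 40
`acc` takes the values: 0 → 4

Answer: 4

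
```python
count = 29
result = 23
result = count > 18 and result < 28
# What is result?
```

Trace:
`count = 29` → count = 29
`result = 23` → result = 23
`result = count > 18 and result < 28` → result = True
So result = True

Answer: True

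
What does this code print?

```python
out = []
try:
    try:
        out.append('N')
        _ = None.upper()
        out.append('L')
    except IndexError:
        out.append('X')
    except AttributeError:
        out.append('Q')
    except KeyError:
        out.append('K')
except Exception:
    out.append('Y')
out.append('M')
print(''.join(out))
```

Execution trace: 'N' (inner try body) → 'Q' (inner except AttributeError) → 'M' (after the try/except). Output: NQM

Answer: NQM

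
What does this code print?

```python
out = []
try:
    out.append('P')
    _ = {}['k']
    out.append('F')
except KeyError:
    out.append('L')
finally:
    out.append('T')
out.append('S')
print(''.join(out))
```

Execution trace: 'P' (try body) → 'L' (except KeyError) → 'T' (finally) → 'S' (after the try/except). Output: PLTS

Answer: PLTS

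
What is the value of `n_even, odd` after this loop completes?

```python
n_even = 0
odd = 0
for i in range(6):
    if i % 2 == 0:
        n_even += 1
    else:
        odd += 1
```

Count evens and odds in range(6)
`n_even, odd` takes the values: (0, 0) → (1, 0) → (1, 1) → (2, 1) → (2, 2) → (3, 2) → (3, 3)

Answer: 3, 3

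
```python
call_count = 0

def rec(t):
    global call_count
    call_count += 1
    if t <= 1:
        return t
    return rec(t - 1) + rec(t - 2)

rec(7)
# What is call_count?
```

Calls(t) = 1 + Calls(t-1) + Calls(t-2); Calls(0)=Calls(1)=1. For t=7 this gives 41.

Answer: 41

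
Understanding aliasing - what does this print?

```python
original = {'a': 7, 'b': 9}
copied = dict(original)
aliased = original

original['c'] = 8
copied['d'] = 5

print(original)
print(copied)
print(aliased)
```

Key concept: dict() creates copy, assignment creates alias.
Step by step:
`original = {'a': 7, 'b': 9}` → original = {'a': 7, 'b': 9}
`copied = dict(original)` → copied = {'a': 7, 'b': 9}
`aliased = original` → aliased = {'a': 7, 'b': 9} (same object as original)
`original['c'] = 8` → original = {'a': 7, 'b': 9, 'c': 8} (same object as aliased); aliased = {'a': 7, 'b': 9, 'c': 8} (same object as original)
`copied['d'] = 5` → copied = {'a': 7, 'b': 9, 'd': 5}
`print(original)` → prints {'a': 7, 'b': 9, 'c': 8}
`print(copied)` → prints {'a': 7, 'b': 9, 'd': 5}
`print(aliased)` → prints {'a': 7, 'b': 9, 'c': 8}

Answer:
{'a': 7, 'b': 9, 'c': 8}
{'a': 7, 'b': 9, 'd': 5}
{'a': 7, 'b': 9, 'c': 8}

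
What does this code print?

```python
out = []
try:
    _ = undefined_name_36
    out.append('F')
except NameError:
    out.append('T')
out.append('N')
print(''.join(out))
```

Execution trace: 'T' (except NameError) → 'N' (after the try/except). Output: TN

Answer: TN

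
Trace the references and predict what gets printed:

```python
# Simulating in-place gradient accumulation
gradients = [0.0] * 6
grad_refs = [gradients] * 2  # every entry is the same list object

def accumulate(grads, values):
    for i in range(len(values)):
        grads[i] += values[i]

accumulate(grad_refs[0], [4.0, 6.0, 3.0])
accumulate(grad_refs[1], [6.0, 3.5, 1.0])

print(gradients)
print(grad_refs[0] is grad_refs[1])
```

Key concept: gradient accumulation aliasing.
Step by step:
`gradients = [0.0] * 6` → gradients = [0.0, 0.0, 0.0, 0.0, 0.0, 0.0]
`grad_refs = [gradients] * 2` → grad_refs = [[0.0, 0.0, 0.0, 0.0, 0.0, 0.0], [0.0, 0.0, 0.0, 0.0, 0.0, 0.0]]
`accumulate(grad_refs[0], [4.0, 6.0, 3.0])` → gradients = [4.0, 6.0, 3.0, 0.0, 0.0, 0.0]; grad_refs = [[4.0, 6.0, 3.0, 0.0, 0.0, 0.0], [4.0, 6.0, 3.0, 0.0, 0.0, 0.0]]
`accumulate(grad_refs[1], [6.0, 3.5, 1.0])` → gradients = [10.0, 9.5, 4.0, 0.0, 0.0, 0.0]; grad_refs = [[10.0, 9.5, 4.0, 0.0, 0.0, 0.0], [10.0, 9.5, 4.0, 0.0, 0.0, 0.0]]
`print(gradients)` → prints [10.0, 9.5, 4.0, 0.0, 0.0, 0.0]
`print(grad_refs[0] is grad_refs[1])` → prints True

Answer:
[10.0, 9.5, 4.0, 0.0, 0.0, 0.0]
True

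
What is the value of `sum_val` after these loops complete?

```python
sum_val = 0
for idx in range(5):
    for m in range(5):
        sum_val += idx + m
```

Sum of all idx+m for idx,m in 5x5
`sum_val` takes the values: 0 → 1 → 3 → 6 → 10 → 11 → 13 → 16 → 20 → 25 → 27 → 30 → 34 → 39 → 45 → 48 → 52 → 57 → 63 → 70 → 74 → 79 → 85 → 92 → 100

Answer: 100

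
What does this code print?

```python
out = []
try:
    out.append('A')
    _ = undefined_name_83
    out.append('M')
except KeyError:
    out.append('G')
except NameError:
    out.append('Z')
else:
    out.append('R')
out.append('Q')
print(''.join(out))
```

Execution trace: 'A' (try body) → 'Z' (except NameError) → 'Q' (after the try/except). Output: AZQ

Answer: AZQ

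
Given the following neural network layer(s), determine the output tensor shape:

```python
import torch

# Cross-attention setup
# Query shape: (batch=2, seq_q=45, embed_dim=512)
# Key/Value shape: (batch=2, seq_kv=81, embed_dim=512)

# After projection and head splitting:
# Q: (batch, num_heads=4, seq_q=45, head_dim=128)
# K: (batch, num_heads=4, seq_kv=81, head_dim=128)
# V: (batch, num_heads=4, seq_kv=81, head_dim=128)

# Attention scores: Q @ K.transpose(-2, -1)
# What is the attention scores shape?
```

Input: (2, 45, 512) -> Output: (2, 4, 45, 81)

Answer: (2, 4, 45, 81)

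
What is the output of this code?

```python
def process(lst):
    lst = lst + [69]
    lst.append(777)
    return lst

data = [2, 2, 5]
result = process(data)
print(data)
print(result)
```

Key concept: rebinding parameter vs mutation.
Step by step:
`data = [2, 2, 5]` → data = [2, 2, 5]
`result = process(data)` → result = [2, 2, 5, 69, 777]
`print(data)` → prints [2, 2, 5]
`print(result)` → prints [2, 2, 5, 69, 777]

Answer:
[2, 2, 5]
[2, 2, 5, 69, 777]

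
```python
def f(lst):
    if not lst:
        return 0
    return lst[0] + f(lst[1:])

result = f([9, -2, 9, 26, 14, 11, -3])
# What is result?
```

9 + (-2) + 9 + 26 + 14 + 11 + (-3) + 0 = 64

Answer: 64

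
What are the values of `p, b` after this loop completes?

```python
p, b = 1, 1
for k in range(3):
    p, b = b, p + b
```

Fibonacci: after 3 iterations
`p, b` takes the values: (1, 1) → (1, 2) → (2, 3) → (3, 5)

Answer: 3, 5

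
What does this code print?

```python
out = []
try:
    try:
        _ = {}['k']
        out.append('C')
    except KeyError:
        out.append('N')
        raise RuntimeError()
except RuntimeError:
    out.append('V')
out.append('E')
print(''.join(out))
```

Execution trace: 'N' (inner except KeyError) → 'V' (outer except RuntimeError) → 'E' (after the try/except). Output: NVE

Answer: NVE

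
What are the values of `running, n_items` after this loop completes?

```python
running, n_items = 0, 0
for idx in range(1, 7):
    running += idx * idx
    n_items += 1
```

Sum of squares and count
`running, n_items` takes the values: (0, 0) → (1, 0) → (1, 1) → (5, 1) → (5, 2) → (14, 2) → (14, 3) → (30, 3) → (30, 4) → (55, 4) → (55, 5) → (91, 5) → (91, 6)

Answer: 91, 6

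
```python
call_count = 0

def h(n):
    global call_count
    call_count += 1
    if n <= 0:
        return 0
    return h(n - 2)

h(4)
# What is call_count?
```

Linear recursion stepping by 2: 3 calls from n=4 down to ≤0.

Answer: 3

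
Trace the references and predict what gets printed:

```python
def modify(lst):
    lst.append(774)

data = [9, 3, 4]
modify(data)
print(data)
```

Key concept: function modifies passed list.
Step by step:
`data = [9, 3, 4]` → data = [9, 3, 4]
`modify(data)` → data = [9, 3, 4, 774]
`print(data)` → prints [9, 3, 4, 774]

Answer: [9, 3, 4, 774]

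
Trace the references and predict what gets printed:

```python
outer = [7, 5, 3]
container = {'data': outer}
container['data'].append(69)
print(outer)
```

Key concept: dict holds reference to list.
Step by step:
`outer = [7, 5, 3]` → outer = [7, 5, 3]
`container = {'data': outer}` → container = {'data': [7, 5, 3]}
`container['data'].append(69)` → outer = [7, 5, 3, 69]; container = {'data': [7, 5, 3, 69]}
`print(outer)` → prints [7, 5, 3, 69]

Answer: [7, 5, 3, 69]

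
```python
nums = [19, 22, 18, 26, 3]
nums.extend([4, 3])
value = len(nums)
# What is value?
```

Trace:
`nums = [19, 22, 18, 26, 3]` → nums = [19, 22, 18, 26, 3]
`nums.extend([4, 3])` → nums = [19, 22, 18, 26, 3, 4, 3]
`value = len(nums)` → value = 7
So value = 7

Answer: 7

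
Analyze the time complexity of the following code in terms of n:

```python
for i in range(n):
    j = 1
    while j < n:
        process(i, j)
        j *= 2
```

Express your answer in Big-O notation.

This is Linear outer loop, logarithmic inner loop. Time complexity: O(n log n).

Answer: O(n log n)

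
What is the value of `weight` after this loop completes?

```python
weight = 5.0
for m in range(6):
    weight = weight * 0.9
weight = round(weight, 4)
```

Exponential decay: 5.0 * 0.9^6
`weight` takes the values: 5.0 → 4.5 → 4.05 → 3.645 → 3.2805 → 2.95245 → 2.657205 → 2.6572

Answer: 2.6572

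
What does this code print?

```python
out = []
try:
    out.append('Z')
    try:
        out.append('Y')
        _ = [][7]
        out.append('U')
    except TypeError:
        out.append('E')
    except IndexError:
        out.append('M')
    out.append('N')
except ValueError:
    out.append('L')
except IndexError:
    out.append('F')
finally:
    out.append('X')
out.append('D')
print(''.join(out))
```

Execution trace: 'Z' (try body) → 'Y' (inner try body) → 'M' (inner except IndexError) → 'N' (try body, no exception) → 'X' (finally) → 'D' (after the try/except). Output: ZYMNXD

Answer: ZYMNXD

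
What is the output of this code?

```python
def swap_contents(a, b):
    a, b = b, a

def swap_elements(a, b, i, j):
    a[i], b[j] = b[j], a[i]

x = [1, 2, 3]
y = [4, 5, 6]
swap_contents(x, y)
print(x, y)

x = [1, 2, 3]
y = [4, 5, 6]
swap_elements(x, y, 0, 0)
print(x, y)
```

Key concept: parameter rebinding vs mutation.
Step by step:
`x = [1, 2, 3]` → x = [1, 2, 3]
`y = [4, 5, 6]` → y = [4, 5, 6]
`swap_contents(x, y)` → no visible change to tracked variables
`print(x, y)` → prints [1, 2, 3] [4, 5, 6]
`x = [1, 2, 3]` → x = [1, 2, 3]
`y = [4, 5, 6]` → y = [4, 5, 6]
`swap_elements(x, y, 0, 0)` → x = [4, 2, 3]; y = [1, 5, 6]
`print(x, y)` → prints [4, 2, 3] [1, 5, 6]

Answer:
[1, 2, 3] [4, 5, 6]
[4, 2, 3] [1, 5, 6]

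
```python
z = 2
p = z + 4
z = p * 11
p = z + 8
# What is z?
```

Trace:
`z = 2` → z = 2
`p = z + 4` → p = 6
`z = p * 11` → z = 66
`p = z + 8` → p = 74
So z = 66

Answer: 66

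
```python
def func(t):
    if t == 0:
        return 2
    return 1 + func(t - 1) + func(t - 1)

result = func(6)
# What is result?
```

func(t) = 1 + 2·func(t-1), func(0)=2. Closed form: (2+1)·2^6 - 1 = 191.

Answer: 191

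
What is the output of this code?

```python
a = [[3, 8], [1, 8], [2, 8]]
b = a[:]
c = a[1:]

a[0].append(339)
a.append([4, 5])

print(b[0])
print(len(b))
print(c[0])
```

Key concept: slice with nested mutation.
Step by step:
`a = [[3, 8], [1, 8], [2, 8]]` → a = [[3, 8], [1, 8], [2, 8]]
`b = a[:]` → b = [[3, 8], [1, 8], [2, 8]]
`c = a[1:]` → c = [[1, 8], [2, 8]]
`a[0].append(339)` → a = [[3, 8, 339], [1, 8], [2, 8]]; b = [[3, 8, 339], [1, 8], [2, 8]]
`a.append([4, 5])` → a = [[3, 8, 339], [1, 8], [2, 8], [4, 5]]
`print(b[0])` → prints [3, 8, 339]
`print(len(b))` → prints 3
`print(c[0])` → prints [1, 8]

Answer:
[3, 8, 339]
3
[1, 8]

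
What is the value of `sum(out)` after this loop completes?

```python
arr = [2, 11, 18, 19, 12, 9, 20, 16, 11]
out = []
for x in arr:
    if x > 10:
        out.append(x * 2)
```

Sum of doubled values > 10
`out` takes the values: [] → [22] → [22, 36] → [22, 36, 38] → [22, 36, 38, 24] → [22, 36, 38, 24, 40] → [22, 36, 38, 24, 40, 32] → [22, 36, 38, 24, 40, 32, 22]
So `sum(out)` = 214

Answer: 214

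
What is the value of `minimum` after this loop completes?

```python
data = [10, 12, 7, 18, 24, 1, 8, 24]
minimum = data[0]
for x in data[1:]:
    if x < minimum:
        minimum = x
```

Minimum of [10, 12, 7, 18, 24, 1, 8, 24]
`minimum` takes the values: 10 → 7 → 1

Answer: 1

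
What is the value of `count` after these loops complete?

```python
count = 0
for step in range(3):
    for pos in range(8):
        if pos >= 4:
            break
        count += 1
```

Inner breaks at 4, outer runs 3 times
`count` takes the values: 0 → 1 → 2 → 3 → 4 → 5 → 6 → 7 → 8 → 9 → 10 → 11 → 12

Answer: 12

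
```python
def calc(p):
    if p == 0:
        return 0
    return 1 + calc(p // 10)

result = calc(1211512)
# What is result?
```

Count of digits of 1211512: 7

Answer: 7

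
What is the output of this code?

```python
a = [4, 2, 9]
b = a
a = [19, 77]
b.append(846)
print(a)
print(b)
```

Key concept: rebinding vs mutation: a is rebound to a new list, b still points at the original.
Step by step:
`a = [4, 2, 9]` → a = [4, 2, 9]
`b = a` → b = [4, 2, 9] (same object as a)
`a = [19, 77]` → a = [19, 77]
`b.append(846)` → b = [4, 2, 9, 846]
`print(a)` → prints [19, 77]
`print(b)` → prints [4, 2, 9, 846]

Answer:
[19, 77]
[4, 2, 9, 846]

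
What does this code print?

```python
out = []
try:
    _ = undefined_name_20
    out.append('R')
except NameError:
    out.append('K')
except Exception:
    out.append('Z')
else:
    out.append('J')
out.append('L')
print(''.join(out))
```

Execution trace: 'K' (except NameError) → 'L' (after the try/except). Output: KL

Answer: KL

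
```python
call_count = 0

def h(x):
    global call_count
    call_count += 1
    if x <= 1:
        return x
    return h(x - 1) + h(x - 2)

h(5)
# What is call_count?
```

Calls(x) = 1 + Calls(x-1) + Calls(x-2); Calls(0)=Calls(1)=1. For x=5 this gives 15.

Answer: 15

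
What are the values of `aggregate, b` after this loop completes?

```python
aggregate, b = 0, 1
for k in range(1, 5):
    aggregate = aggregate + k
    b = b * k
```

Sum and factorial of 1 to 4
`aggregate, b` takes the values: (0, 1) → (1, 1) → (3, 1) → (3, 2) → (6, 2) → (6, 6) → (10, 6) → (10, 24)

Answer: 10, 24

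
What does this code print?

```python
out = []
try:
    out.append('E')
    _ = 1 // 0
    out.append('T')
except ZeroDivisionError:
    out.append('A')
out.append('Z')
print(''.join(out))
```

Execution trace: 'E' (try body) → 'A' (except ZeroDivisionError) → 'Z' (after the try/except). Output: EAZ

Answer: EAZ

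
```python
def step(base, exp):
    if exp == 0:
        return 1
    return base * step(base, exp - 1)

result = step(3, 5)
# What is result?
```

step(3, 5) = 3 * 3 * 3 * 3 * 3 = 243

Answer: 243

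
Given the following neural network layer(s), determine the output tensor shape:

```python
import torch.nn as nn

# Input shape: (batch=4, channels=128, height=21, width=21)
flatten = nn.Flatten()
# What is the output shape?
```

Input: (4, 128, 21, 21) -> Output: (4, 56448)

Answer: (4, 56448)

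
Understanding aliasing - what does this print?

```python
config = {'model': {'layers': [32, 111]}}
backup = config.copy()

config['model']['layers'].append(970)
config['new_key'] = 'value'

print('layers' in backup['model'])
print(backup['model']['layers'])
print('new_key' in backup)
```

Key concept: shallow copy gotcha with nested dict.
Step by step:
`config = {'model': {'layers': [32, 111]}}` → config = {'model': {'layers': [32, 111]}}
`backup = config.copy()` → backup = {'model': {'layers': [32, 111]}}
`config['model']['layers'].append(970)` → config = {'model': {'layers': [32, 111, 970]}}; backup = {'model': {'layers': [32, 111, 970]}}
`config['new_key'] = 'value'` → config = {'model': {'layers': [32, 111, 970]}, 'new_key': 'value'}
`print('layers' in backup['model'])` → prints True
`print(backup['model']['layers'])` → prints [32, 111, 970]
`print('new_key' in backup)` → prints False

Answer:
True
[32, 111, 970]
False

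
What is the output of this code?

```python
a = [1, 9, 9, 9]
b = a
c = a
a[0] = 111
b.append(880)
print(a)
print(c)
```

Key concept: multiple aliases.
Step by step:
`a = [1, 9, 9, 9]` → a = [1, 9, 9, 9]
`b = a` → b = [1, 9, 9, 9] (same object as a)
`c = a` → c = [1, 9, 9, 9] (same object as a, b)
`a[0] = 111` → a = [111, 9, 9, 9] (same object as b, c); b = [111, 9, 9, 9] (same object as a, c); c = [111, 9, 9, 9] (same object as a, b)
`b.append(880)` → a = [111, 9, 9, 9, 880] (same object as b, c); b = [111, 9, 9, 9, 880] (same object as a, c); c = [111, 9, 9, 9, 880] (same object as a, b)
`print(a)` → prints [111, 9, 9, 9, 880]
`print(c)` → prints [111, 9, 9, 9, 880]

Answer:
[111, 9, 9, 9, 880]
[111, 9, 9, 9, 880]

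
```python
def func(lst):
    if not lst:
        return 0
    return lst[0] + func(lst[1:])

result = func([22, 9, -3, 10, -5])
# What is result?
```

22 + 9 + (-3) + 10 + (-5) + 0 = 33

Answer: 33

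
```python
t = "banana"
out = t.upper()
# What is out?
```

Trace:
`t = "banana"` → t = 'banana'
`out = t.upper()` → out = 'BANANA'
So out = 'BANANA'

Answer: 'BANANA'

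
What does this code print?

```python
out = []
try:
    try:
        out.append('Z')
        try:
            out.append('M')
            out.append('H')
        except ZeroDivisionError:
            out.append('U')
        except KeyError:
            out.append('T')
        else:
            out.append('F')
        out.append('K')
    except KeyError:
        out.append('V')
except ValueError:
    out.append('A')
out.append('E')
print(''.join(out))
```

Execution trace: 'Z' (try body) → 'M' (inner try body) → 'H' (inner try body, no exception) → 'F' (inner else) → 'K' (try body, no exception) → 'E' (after the try/except). Output: ZMHFKE

Answer: ZMHFKE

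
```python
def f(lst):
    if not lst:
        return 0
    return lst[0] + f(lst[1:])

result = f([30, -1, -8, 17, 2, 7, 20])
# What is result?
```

30 + (-1) + (-8) + 17 + 2 + 7 + 20 + 0 = 67

Answer: 67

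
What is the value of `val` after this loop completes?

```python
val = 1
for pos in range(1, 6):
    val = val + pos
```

Start at 1, add 1 through 5
`val` takes the values: 1 → 2 → 4 → 7 → 11 → 16

Answer: 16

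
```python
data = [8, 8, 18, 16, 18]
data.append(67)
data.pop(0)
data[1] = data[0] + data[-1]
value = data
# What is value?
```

Trace:
`data = [8, 8, 18, 16, 18]` → data = [8, 8, 18, 16, 18]
`data.append(67)` → data = [8, 8, 18, 16, 18, 67]
`data.pop(0)` → data = [8, 18, 16, 18, 67]
`data[1] = data[0] + data[-1]` → data = [8, 75, 16, 18, 67]
`value = data` → value = [8, 75, 16, 18, 67]
So value = [8, 75, 16, 18, 67]

Answer: [8, 75, 16, 18, 67]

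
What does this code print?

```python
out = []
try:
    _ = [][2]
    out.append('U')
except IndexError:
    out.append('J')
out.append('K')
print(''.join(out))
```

Execution trace: 'J' (except IndexError) → 'K' (after the try/except). Output: JK

Answer: JK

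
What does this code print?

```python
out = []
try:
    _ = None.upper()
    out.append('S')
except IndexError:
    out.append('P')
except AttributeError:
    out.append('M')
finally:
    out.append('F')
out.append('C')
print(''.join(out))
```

Execution trace: 'M' (except AttributeError) → 'F' (finally) → 'C' (after the try/except). Output: MFC

Answer: MFC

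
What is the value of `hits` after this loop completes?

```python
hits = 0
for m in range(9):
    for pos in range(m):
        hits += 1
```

Triangle number: 0+1+2+...+8
`hits` takes the values: 0 → 1 → 2 → 3 → 4 → 5 → 6 → 7 → 8 → 9 → 10 → 11 → 12 → 13 → 14 → 15 → 16 → 17 → 18 → 19 → 20 → 21 → 22 → 23 → 24 → 25 → 26 → 27 → 28 → 29 → 30 → 31 → 32 → 33 → 34 → 35 → 36

Answer: 36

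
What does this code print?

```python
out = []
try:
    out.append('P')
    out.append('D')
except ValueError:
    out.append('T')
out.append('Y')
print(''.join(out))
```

Execution trace: 'P' (try body) → 'D' (try body, no exception) → 'Y' (after the try/except). Output: PDY

Answer: PDY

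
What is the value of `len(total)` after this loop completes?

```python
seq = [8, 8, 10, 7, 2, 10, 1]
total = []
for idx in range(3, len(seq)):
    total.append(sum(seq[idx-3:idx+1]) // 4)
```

Number of 4-element averages
`total` takes the values: [] → [8] → [8, 6] → [8, 6, 7] → [8, 6, 7, 5]
So `len(total)` = 4

Answer: 4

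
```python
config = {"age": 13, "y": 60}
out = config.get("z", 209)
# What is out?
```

Trace:
`config = {"age": 13, "y": 60}` → config = {'age': 13, 'y': 60}
`out = config.get("z", 209)` → out = 209
So out = 209

Answer: 209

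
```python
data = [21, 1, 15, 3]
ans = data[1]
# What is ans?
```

Trace:
`data = [21, 1, 15, 3]` → data = [21, 1, 15, 3]
`ans = data[1]` → ans = 1
So ans = 1

Answer: 1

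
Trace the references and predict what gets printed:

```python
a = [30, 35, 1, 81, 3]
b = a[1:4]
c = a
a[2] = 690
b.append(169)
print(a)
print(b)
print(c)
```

Key concept: slice vs alias.
Step by step:
`a = [30, 35, 1, 81, 3]` → a = [30, 35, 1, 81, 3]
`b = a[1:4]` → b = [35, 1, 81]
`c = a` → c = [30, 35, 1, 81, 3] (same object as a)
`a[2] = 690` → a = [30, 35, 690, 81, 3] (same object as c); c = [30, 35, 690, 81, 3] (same object as a)
`b.append(169)` → b = [35, 1, 81, 169]
`print(a)` → prints [30, 35, 690, 81, 3]
`print(b)` → prints [35, 1, 81, 169]
`print(c)` → prints [30, 35, 690, 81, 3]

Answer:
[30, 35, 690, 81, 3]
[35, 1, 81, 169]
[30, 35, 690, 81, 3]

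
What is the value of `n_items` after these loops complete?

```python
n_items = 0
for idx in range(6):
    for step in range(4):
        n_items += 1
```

6 * 4 = 24
`n_items` takes the values: 0 → 1 → 2 → 3 → 4 → 5 → 6 → 7 → 8 → 9 → 10 → 11 → 12 → 13 → 14 → 15 → 16 → 17 → 18 → 19 → 20 → 21 → 22 → 23 → 24

Answer: 24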